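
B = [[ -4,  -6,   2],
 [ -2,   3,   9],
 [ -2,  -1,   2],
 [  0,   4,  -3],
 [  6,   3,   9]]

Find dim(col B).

Row reduce to echelon form.
R2 ← R2 − (1/2)·R1: [0, 6, 8]
R3 ← R3 − (1/2)·R1: [0, 2, 1]
R5 ← R5 + (3/2)·R1: [0, -6, 12]
R3 ← R3 − (1/3)·R2: [0, 0, -5/3]
R4 ← R4 − (2/3)·R2: [0, 0, -25/3]
R5 ← R5 + R2: [0, 0, 20]
R4 ← R4 − (5)·R3: [0, 0, 0]
R5 ← R5 + (12)·R3: [0, 0, 0]
Echelon form has 3 nonzero rows, so rank(B) = 3.
The column space has dimension equal to the rank: 3.

3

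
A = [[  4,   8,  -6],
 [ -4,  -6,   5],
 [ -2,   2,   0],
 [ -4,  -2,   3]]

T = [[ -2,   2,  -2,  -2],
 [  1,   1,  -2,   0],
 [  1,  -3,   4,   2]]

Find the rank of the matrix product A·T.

2

First compute AT:
[[ -6,  34, -48, -20],
 [  7, -29,  40,  18],
 [  6,  -2,   0,   4],
 [  9, -19,  24,  14]]
Now row reduce the product.
R2 ← R2 + (7/6)·R1: [0, 32/3, -16, -16/3]
R3 ← R3 + R1: [0, 32, -48, -16]
R4 ← R4 + (3/2)·R1: [0, 32, -48, -16]
R3 ← R3 − (3)·R2: [0, 0, 0, 0]
R4 ← R4 − (3)·R2: [0, 0, 0, 0]
2 nonzero rows, so rank(AT) = 2.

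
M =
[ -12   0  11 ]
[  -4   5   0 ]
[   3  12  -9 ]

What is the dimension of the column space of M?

Row reduce to echelon form.
R2 ← R2 − (1/3)·R1: [0, 5, -11/3]
R3 ← R3 + (1/4)·R1: [0, 12, -25/4]
R3 ← R3 − (12/5)·R2: [0, 0, 51/20]
Echelon form has 3 nonzero rows, so rank(M) = 3.
The column space has dimension equal to the rank: 3.

3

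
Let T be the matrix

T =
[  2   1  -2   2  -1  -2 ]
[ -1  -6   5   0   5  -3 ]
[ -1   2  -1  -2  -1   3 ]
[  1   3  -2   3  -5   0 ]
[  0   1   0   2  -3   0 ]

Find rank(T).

3

Row reduce to echelon form.
R2 ← R2 + (1/2)·R1: [0, -11/2, 4, 1, 9/2, -4]
R3 ← R3 + (1/2)·R1: [0, 5/2, -2, -1, -3/2, 2]
R4 ← R4 − (1/2)·R1: [0, 5/2, -1, 2, -9/2, 1]
R3 ← R3 + (5/11)·R2: [0, 0, -2/11, -6/11, 6/11, 2/11]
R4 ← R4 + (5/11)·R2: [0, 0, 9/11, 27/11, -27/11, -9/11]
R5 ← R5 + (2/11)·R2: [0, 0, 8/11, 24/11, -24/11, -8/11]
R4 ← R4 + (9/2)·R3: [0, 0, 0, 0, 0, 0]
R5 ← R5 + (4)·R3: [0, 0, 0, 0, 0, 0]
Echelon form has 3 nonzero rows, so rank(T) = 3.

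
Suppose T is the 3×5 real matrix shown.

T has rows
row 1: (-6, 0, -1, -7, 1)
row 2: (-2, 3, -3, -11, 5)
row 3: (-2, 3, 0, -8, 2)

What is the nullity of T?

2

Row reduce to echelon form.
R2 ← R2 − (1/3)·R1: [0, 3, -8/3, -26/3, 14/3]
R3 ← R3 − (1/3)·R1: [0, 3, 1/3, -17/3, 5/3]
R3 ← R3 − R2: [0, 0, 3, 3, -3]
3 nonzero rows, so rank(T) = 3.
T has 5 columns; by rank–nullity, nullity = 5 − 3 = 2.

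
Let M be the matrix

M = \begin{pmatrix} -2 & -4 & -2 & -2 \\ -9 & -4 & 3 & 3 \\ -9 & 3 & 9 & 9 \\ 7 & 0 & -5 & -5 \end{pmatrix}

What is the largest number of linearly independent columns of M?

Row reduce to echelon form.
R2 ← R2 − (9/2)·R1: [0, 14, 12, 12]
R3 ← R3 − (9/2)·R1: [0, 21, 18, 18]
R4 ← R4 + (7/2)·R1: [0, -14, -12, -12]
R3 ← R3 − (3/2)·R2: [0, 0, 0, 0]
R4 ← R4 + R2: [0, 0, 0, 0]
Echelon form has 2 nonzero rows, so rank(M) = 2.
The rank gives the maximum number of linearly independent columns: 2.

2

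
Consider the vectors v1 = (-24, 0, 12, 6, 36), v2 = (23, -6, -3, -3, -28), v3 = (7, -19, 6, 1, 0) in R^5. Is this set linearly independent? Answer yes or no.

Form the matrix with these vectors as rows and row reduce.
R2 ← R2 + (23/24)·R1: [0, -6, 17/2, 11/4, 13/2]
R3 ← R3 + (7/24)·R1: [0, -19, 19/2, 11/4, 21/2]
R3 ← R3 − (19/6)·R2: [0, 0, -209/12, -143/24, -121/12]
3 nonzero rows, so the 3 vectors span a space of dimension 3.
Since 3 = 3, the vectors are linearly independent.

yes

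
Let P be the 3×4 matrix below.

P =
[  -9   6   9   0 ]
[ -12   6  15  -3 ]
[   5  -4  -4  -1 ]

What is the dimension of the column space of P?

2

Row reduce to echelon form.
R2 ← R2 − (4/3)·R1: [0, -2, 3, -3]
R3 ← R3 + (5/9)·R1: [0, -2/3, 1, -1]
R3 ← R3 − (1/3)·R2: [0, 0, 0, 0]
Echelon form has 2 nonzero rows, so rank(P) = 2.
The column space has dimension equal to the rank: 2.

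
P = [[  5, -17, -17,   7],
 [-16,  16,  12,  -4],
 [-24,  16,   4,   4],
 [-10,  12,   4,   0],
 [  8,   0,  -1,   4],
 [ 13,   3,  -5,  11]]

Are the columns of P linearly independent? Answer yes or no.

yes

Row reduce P to echelon form.
R2 ← R2 + (16/5)·R1: [0, -192/5, -212/5, 92/5]
R3 ← R3 + (24/5)·R1: [0, -328/5, -388/5, 188/5]
R4 ← R4 + (2)·R1: [0, -22, -30, 14]
R5 ← R5 − (8/5)·R1: [0, 136/5, 131/5, -36/5]
R6 ← R6 − (13/5)·R1: [0, 236/5, 196/5, -36/5]
R3 ← R3 − (41/24)·R2: [0, 0, -31/6, 37/6]
R4 ← R4 − (55/96)·R2: [0, 0, -137/24, 83/24]
R5 ← R5 + (17/24)·R2: [0, 0, -23/6, 35/6]
R6 ← R6 + (59/48)·R2: [0, 0, -155/12, 185/12]
R4 ← R4 − (137/124)·R3: [0, 0, 0, -104/31]
R5 ← R5 − (23/31)·R3: [0, 0, 0, 39/31]
R6 ← R6 − (5/2)·R3: [0, 0, 0, 0]
R5 ← R5 + (3/8)·R4: [0, 0, 0, 0]
4 pivots among 4 columns.
Every column is a pivot column, so the columns are linearly independent.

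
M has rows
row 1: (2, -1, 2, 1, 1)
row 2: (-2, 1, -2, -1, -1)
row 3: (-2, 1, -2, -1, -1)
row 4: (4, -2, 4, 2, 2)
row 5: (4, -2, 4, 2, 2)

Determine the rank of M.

1

Row reduce to echelon form.
R2 ← R2 + R1: [0, 0, 0, 0, 0]
R3 ← R3 + R1: [0, 0, 0, 0, 0]
R4 ← R4 − (2)·R1: [0, 0, 0, 0, 0]
R5 ← R5 − (2)·R1: [0, 0, 0, 0, 0]
Echelon form has 1 nonzero row, so rank(M) = 1.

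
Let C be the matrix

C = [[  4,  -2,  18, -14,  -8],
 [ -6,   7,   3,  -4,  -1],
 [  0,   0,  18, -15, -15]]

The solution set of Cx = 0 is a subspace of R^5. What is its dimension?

2

Row reduce to echelon form.
R2 ← R2 + (3/2)·R1: [0, 4, 30, -25, -13]
3 nonzero rows, so rank(C) = 3.
C has 5 columns; by rank–nullity, nullity = 5 − 3 = 2.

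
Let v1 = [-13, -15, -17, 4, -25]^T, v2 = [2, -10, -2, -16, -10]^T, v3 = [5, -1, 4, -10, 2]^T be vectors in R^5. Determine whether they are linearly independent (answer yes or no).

no

Form the matrix with these vectors as rows and row reduce.
R2 ← R2 + (2/13)·R1: [0, -160/13, -60/13, -200/13, -180/13]
R3 ← R3 + (5/13)·R1: [0, -88/13, -33/13, -110/13, -99/13]
R3 ← R3 − (11/20)·R2: [0, 0, 0, 0, 0]
2 nonzero rows, so the 3 vectors span a space of dimension 2.
Since 2 < 3, the vectors are linearly dependent.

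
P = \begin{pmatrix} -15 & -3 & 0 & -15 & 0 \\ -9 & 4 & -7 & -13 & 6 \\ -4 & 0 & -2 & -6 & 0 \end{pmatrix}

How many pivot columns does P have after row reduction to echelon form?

Row reduce to echelon form.
R2 ← R2 − (3/5)·R1: [0, 29/5, -7, -4, 6]
R3 ← R3 − (4/15)·R1: [0, 4/5, -2, -2, 0]
R3 ← R3 − (4/29)·R2: [0, 0, -30/29, -42/29, -24/29]
Echelon form has 3 nonzero rows, so rank(P) = 3.
Each nonzero row contributes one pivot column: 3 pivot columns.

3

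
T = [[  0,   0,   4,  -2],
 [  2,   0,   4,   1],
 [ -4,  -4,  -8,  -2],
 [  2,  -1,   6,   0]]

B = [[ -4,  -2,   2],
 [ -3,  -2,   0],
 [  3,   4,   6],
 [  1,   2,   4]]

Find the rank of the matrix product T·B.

First compute TB:
[[ 10,  12,  16],
 [  5,  14,  32],
 [  2, -20, -64],
 [ 13,  22,  40]]
Now row reduce the product.
R2 ← R2 − (1/2)·R1: [0, 8, 24]
R3 ← R3 − (1/5)·R1: [0, -112/5, -336/5]
R4 ← R4 − (13/10)·R1: [0, 32/5, 96/5]
R3 ← R3 + (14/5)·R2: [0, 0, 0]
R4 ← R4 − (4/5)·R2: [0, 0, 0]
2 nonzero rows, so rank(TB) = 2.

2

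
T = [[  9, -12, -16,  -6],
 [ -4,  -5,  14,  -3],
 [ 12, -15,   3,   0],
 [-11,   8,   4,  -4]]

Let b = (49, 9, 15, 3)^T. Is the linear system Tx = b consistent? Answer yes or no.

yes

Row reduce the augmented matrix [T | b].
R2 ← R2 + (4/9)·R1: [0, -31/3, 62/9, -17/3, 277/9]
R3 ← R3 − (4/3)·R1: [0, 1, 73/3, 8, -151/3]
R4 ← R4 + (11/9)·R1: [0, -20/3, -140/9, -34/3, 566/9]
R3 ← R3 + (3/31)·R2: [0, 0, 25, 231/31, -1468/31]
R4 ← R4 − (20/31)·R2: [0, 0, -20, -238/31, 1334/31]
R4 ← R4 + (4/5)·R3: [0, 0, 0, -266/155, 798/155]
The echelon form has 4 nonzero rows, and every pivot lies in the first 4 columns, so rank(T) = rank([T|b]) = 4.
The system is consistent.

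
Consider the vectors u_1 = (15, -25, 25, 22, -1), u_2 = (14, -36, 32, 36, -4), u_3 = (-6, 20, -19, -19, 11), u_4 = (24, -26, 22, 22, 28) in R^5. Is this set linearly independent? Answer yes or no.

yes

Form the matrix with these vectors as rows and row reduce.
R2 ← R2 − (14/15)·R1: [0, -38/3, 26/3, 232/15, -46/15]
R3 ← R3 + (2/5)·R1: [0, 10, -9, -51/5, 53/5]
R4 ← R4 − (8/5)·R1: [0, 14, -18, -66/5, 148/5]
R3 ← R3 + (15/19)·R2: [0, 0, -41/19, 191/95, 777/95]
R4 ← R4 + (21/19)·R2: [0, 0, -160/19, 74/19, 498/19]
R4 ← R4 − (160/41)·R3: [0, 0, 0, -162/41, -234/41]
4 nonzero rows, so the 4 vectors span a space of dimension 4.
Since 4 = 4, the vectors are linearly independent.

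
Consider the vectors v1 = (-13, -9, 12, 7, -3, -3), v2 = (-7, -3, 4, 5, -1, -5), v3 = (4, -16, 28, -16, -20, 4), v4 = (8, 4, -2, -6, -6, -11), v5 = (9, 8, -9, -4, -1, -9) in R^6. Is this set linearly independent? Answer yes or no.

Form the matrix with these vectors as rows and row reduce.
R2 ← R2 − (7/13)·R1: [0, 24/13, -32/13, 16/13, 8/13, -44/13]
R3 ← R3 + (4/13)·R1: [0, -244/13, 412/13, -180/13, -272/13, 40/13]
R4 ← R4 + (8/13)·R1: [0, -20/13, 70/13, -22/13, -102/13, -167/13]
R5 ← R5 + (9/13)·R1: [0, 23/13, -9/13, 11/13, -40/13, -144/13]
R3 ← R3 + (61/6)·R2: [0, 0, 20/3, -4/3, -44/3, -94/3]
R4 ← R4 + (5/6)·R2: [0, 0, 10/3, -2/3, -22/3, -47/3]
R5 ← R5 − (23/24)·R2: [0, 0, 5/3, -1/3, -11/3, -47/6]
R4 ← R4 − (1/2)·R3: [0, 0, 0, 0, 0, 0]
R5 ← R5 − (1/4)·R3: [0, 0, 0, 0, 0, 0]
3 nonzero rows, so the 5 vectors span a space of dimension 3.
Since 3 < 5, the vectors are linearly dependent.

no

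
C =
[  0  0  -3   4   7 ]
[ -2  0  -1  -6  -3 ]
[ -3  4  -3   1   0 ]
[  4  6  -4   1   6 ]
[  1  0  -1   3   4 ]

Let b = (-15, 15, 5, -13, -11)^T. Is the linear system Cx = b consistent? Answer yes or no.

Row reduce the augmented matrix [C | b].
Swap R1 ↔ R2
R3 ← R3 − (3/2)·R1: [0, 4, -3/2, 10, 9/2, -35/2]
R4 ← R4 + (2)·R1: [0, 6, -6, -11, 0, 17]
R5 ← R5 + (1/2)·R1: [0, 0, -3/2, 0, 5/2, -7/2]
Swap R2 ↔ R3
R4 ← R4 − (3/2)·R2: [0, 0, -15/4, -26, -27/4, 173/4]
R4 ← R4 − (5/4)·R3: [0, 0, 0, -31, -31/2, 62]
R5 ← R5 − (1/2)·R3: [0, 0, 0, -2, -1, 4]
R5 ← R5 − (2/31)·R4: [0, 0, 0, 0, 0, 0]
The echelon form has 4 nonzero rows, and every pivot lies in the first 5 columns, so rank(C) = rank([C|b]) = 4.
The system is consistent.

yes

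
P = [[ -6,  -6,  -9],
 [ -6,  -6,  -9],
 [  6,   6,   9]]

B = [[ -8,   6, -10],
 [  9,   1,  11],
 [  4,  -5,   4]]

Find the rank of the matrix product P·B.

First compute PB:
[[-42,   3, -42],
 [-42,   3, -42],
 [ 42,  -3,  42]]
Now row reduce the product.
R2 ← R2 − R1: [0, 0, 0]
R3 ← R3 + R1: [0, 0, 0]
1 nonzero row, so rank(PB) = 1.

1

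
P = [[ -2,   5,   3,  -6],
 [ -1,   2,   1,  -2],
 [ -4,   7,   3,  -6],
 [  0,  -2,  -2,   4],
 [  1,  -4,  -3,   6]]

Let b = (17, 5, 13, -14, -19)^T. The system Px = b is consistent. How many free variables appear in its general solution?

Row reduce the augmented matrix [P | b].
R2 ← R2 − (1/2)·R1: [0, -1/2, -1/2, 1, -7/2]
R3 ← R3 − (2)·R1: [0, -3, -3, 6, -21]
R5 ← R5 + (1/2)·R1: [0, -3/2, -3/2, 3, -21/2]
R3 ← R3 − (6)·R2: [0, 0, 0, 0, 0]
R4 ← R4 − (4)·R2: [0, 0, 0, 0, 0]
R5 ← R5 − (3)·R2: [0, 0, 0, 0, 0]
The echelon form has 2 nonzero rows, and every pivot lies in the first 4 columns, so rank(P) = rank([P|b]) = 2.
The system is consistent.
Free variables = (unknowns) − (rank) = 4 − 2 = 2.

2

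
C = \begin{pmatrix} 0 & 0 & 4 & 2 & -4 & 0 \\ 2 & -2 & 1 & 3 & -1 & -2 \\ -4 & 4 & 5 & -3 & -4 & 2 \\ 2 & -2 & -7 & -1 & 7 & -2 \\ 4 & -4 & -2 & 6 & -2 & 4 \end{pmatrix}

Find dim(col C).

Row reduce to echelon form.
Swap R1 ↔ R2
R3 ← R3 + (2)·R1: [0, 0, 7, 3, -6, -2]
R4 ← R4 − R1: [0, 0, -8, -4, 8, 0]
R5 ← R5 − (2)·R1: [0, 0, -4, 0, 0, 8]
R3 ← R3 − (7/4)·R2: [0, 0, 0, -1/2, 1, -2]
R4 ← R4 + (2)·R2: [0, 0, 0, 0, 0, 0]
R5 ← R5 + R2: [0, 0, 0, 2, -4, 8]
R5 ← R5 + (4)·R3: [0, 0, 0, 0, 0, 0]
Echelon form has 3 nonzero rows, so rank(C) = 3.
The column space has dimension equal to the rank: 3.

3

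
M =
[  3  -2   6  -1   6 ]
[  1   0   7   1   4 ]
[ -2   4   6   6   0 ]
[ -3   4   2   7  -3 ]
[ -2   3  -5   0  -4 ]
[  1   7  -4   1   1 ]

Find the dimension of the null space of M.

1

Row reduce to echelon form.
R2 ← R2 − (1/3)·R1: [0, 2/3, 5, 4/3, 2]
R3 ← R3 + (2/3)·R1: [0, 8/3, 10, 16/3, 4]
R4 ← R4 + R1: [0, 2, 8, 6, 3]
R5 ← R5 + (2/3)·R1: [0, 5/3, -1, -2/3, 0]
R6 ← R6 − (1/3)·R1: [0, 23/3, -6, 4/3, -1]
R3 ← R3 − (4)·R2: [0, 0, -10, 0, -4]
R4 ← R4 − (3)·R2: [0, 0, -7, 2, -3]
R5 ← R5 − (5/2)·R2: [0, 0, -27/2, -4, -5]
R6 ← R6 − (23/2)·R2: [0, 0, -127/2, -14, -24]
R4 ← R4 − (7/10)·R3: [0, 0, 0, 2, -1/5]
R5 ← R5 − (27/20)·R3: [0, 0, 0, -4, 2/5]
R6 ← R6 − (127/20)·R3: [0, 0, 0, -14, 7/5]
R5 ← R5 + (2)·R4: [0, 0, 0, 0, 0]
R6 ← R6 + (7)·R4: [0, 0, 0, 0, 0]
4 nonzero rows, so rank(M) = 4.
M has 5 columns; by rank–nullity, nullity = 5 − 4 = 1.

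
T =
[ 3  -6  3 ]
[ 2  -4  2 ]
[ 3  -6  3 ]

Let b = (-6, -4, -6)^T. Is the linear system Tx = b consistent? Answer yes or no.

Row reduce the augmented matrix [T | b].
R2 ← R2 − (2/3)·R1: [0, 0, 0, 0]
R3 ← R3 − R1: [0, 0, 0, 0]
The echelon form has 1 nonzero rows, and every pivot lies in the first 3 columns, so rank(T) = rank([T|b]) = 1.
The system is consistent.

yes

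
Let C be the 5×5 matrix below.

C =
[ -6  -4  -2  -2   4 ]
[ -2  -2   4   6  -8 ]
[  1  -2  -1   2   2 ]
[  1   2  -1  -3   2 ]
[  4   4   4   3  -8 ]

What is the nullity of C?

Row reduce to echelon form.
R2 ← R2 − (1/3)·R1: [0, -2/3, 14/3, 20/3, -28/3]
R3 ← R3 + (1/6)·R1: [0, -8/3, -4/3, 5/3, 8/3]
R4 ← R4 + (1/6)·R1: [0, 4/3, -4/3, -10/3, 8/3]
R5 ← R5 + (2/3)·R1: [0, 4/3, 8/3, 5/3, -16/3]
R3 ← R3 − (4)·R2: [0, 0, -20, -25, 40]
R4 ← R4 + (2)·R2: [0, 0, 8, 10, -16]
R5 ← R5 + (2)·R2: [0, 0, 12, 15, -24]
R4 ← R4 + (2/5)·R3: [0, 0, 0, 0, 0]
R5 ← R5 + (3/5)·R3: [0, 0, 0, 0, 0]
3 nonzero rows, so rank(C) = 3.
C has 5 columns; by rank–nullity, nullity = 5 − 3 = 2.

2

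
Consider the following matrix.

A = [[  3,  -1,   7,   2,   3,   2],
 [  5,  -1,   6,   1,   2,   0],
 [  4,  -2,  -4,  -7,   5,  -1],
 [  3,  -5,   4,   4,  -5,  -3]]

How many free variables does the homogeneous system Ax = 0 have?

2

Row reduce to echelon form.
R2 ← R2 − (5/3)·R1: [0, 2/3, -17/3, -7/3, -3, -10/3]
R3 ← R3 − (4/3)·R1: [0, -2/3, -40/3, -29/3, 1, -11/3]
R4 ← R4 − R1: [0, -4, -3, 2, -8, -5]
R3 ← R3 + R2: [0, 0, -19, -12, -2, -7]
R4 ← R4 + (6)·R2: [0, 0, -37, -12, -26, -25]
R4 ← R4 − (37/19)·R3: [0, 0, 0, 216/19, -420/19, -216/19]
4 nonzero rows, so rank(A) = 4.
A has 6 columns; by rank–nullity, nullity = 6 − 4 = 2.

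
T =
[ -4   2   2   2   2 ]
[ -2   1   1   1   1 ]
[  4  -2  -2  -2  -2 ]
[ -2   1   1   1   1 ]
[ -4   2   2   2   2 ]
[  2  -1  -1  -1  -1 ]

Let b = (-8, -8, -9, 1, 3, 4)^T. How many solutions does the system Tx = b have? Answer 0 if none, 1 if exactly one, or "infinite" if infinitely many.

0

Row reduce the augmented matrix [T | b].
R2 ← R2 − (1/2)·R1: [0, 0, 0, 0, 0, -4]
R3 ← R3 + R1: [0, 0, 0, 0, 0, -17]
R4 ← R4 − (1/2)·R1: [0, 0, 0, 0, 0, 5]
R5 ← R5 − R1: [0, 0, 0, 0, 0, 11]
R6 ← R6 + (1/2)·R1: [0, 0, 0, 0, 0, 0]
R3 ← R3 − (17/4)·R2: [0, 0, 0, 0, 0, 0]
R4 ← R4 + (5/4)·R2: [0, 0, 0, 0, 0, 0]
R5 ← R5 + (11/4)·R2: [0, 0, 0, 0, 0, 0]
The echelon form has 2 nonzero rows; the last pivot sits in the augmented column, so rank(T) = 1 but rank([T|b]) = 2.
Since the ranks differ, the system is inconsistent.
It has no solutions.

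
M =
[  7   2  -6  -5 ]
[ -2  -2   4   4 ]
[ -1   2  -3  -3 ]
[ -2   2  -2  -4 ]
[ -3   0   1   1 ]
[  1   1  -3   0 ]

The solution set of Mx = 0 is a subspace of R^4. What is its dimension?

Row reduce to echelon form.
R2 ← R2 + (2/7)·R1: [0, -10/7, 16/7, 18/7]
R3 ← R3 + (1/7)·R1: [0, 16/7, -27/7, -26/7]
R4 ← R4 + (2/7)·R1: [0, 18/7, -26/7, -38/7]
R5 ← R5 + (3/7)·R1: [0, 6/7, -11/7, -8/7]
R6 ← R6 − (1/7)·R1: [0, 5/7, -15/7, 5/7]
R3 ← R3 + (8/5)·R2: [0, 0, -1/5, 2/5]
R4 ← R4 + (9/5)·R2: [0, 0, 2/5, -4/5]
R5 ← R5 + (3/5)·R2: [0, 0, -1/5, 2/5]
R6 ← R6 + (1/2)·R2: [0, 0, -1, 2]
R4 ← R4 + (2)·R3: [0, 0, 0, 0]
R5 ← R5 − R3: [0, 0, 0, 0]
R6 ← R6 − (5)·R3: [0, 0, 0, 0]
3 nonzero rows, so rank(M) = 3.
M has 4 columns; by rank–nullity, nullity = 4 − 3 = 1.

1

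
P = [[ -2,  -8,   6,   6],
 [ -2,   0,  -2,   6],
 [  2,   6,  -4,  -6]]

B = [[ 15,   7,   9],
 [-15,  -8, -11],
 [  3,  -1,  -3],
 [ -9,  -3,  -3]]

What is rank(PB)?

First compute PB:
[[ 54,  26,  34],
 [-90, -30, -30],
 [-18, -12, -18]]
Now row reduce the product.
R2 ← R2 + (5/3)·R1: [0, 40/3, 80/3]
R3 ← R3 + (1/3)·R1: [0, -10/3, -20/3]
R3 ← R3 + (1/4)·R2: [0, 0, 0]
2 nonzero rows, so rank(PB) = 2.

2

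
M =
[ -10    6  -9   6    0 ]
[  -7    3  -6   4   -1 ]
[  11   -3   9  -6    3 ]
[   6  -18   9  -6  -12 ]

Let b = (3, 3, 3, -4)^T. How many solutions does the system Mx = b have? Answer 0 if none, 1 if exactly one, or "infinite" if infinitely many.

0

Row reduce the augmented matrix [M | b].
R2 ← R2 − (7/10)·R1: [0, -6/5, 3/10, -1/5, -1, 9/10]
R3 ← R3 + (11/10)·R1: [0, 18/5, -9/10, 3/5, 3, 63/10]
R4 ← R4 + (3/5)·R1: [0, -72/5, 18/5, -12/5, -12, -11/5]
R3 ← R3 + (3)·R2: [0, 0, 0, 0, 0, 9]
R4 ← R4 − (12)·R2: [0, 0, 0, 0, 0, -13]
R4 ← R4 + (13/9)·R3: [0, 0, 0, 0, 0, 0]
The echelon form has 3 nonzero rows; the last pivot sits in the augmented column, so rank(M) = 2 but rank([M|b]) = 3.
Since the ranks differ, the system is inconsistent.
It has no solutions.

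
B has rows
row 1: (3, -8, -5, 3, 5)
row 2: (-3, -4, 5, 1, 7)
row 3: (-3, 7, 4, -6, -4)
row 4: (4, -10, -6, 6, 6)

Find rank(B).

Row reduce to echelon form.
R2 ← R2 + R1: [0, -12, 0, 4, 12]
R3 ← R3 + R1: [0, -1, -1, -3, 1]
R4 ← R4 − (4/3)·R1: [0, 2/3, 2/3, 2, -2/3]
R3 ← R3 − (1/12)·R2: [0, 0, -1, -10/3, 0]
R4 ← R4 + (1/18)·R2: [0, 0, 2/3, 20/9, 0]
R4 ← R4 + (2/3)·R3: [0, 0, 0, 0, 0]
Echelon form has 3 nonzero rows, so rank(B) = 3.

3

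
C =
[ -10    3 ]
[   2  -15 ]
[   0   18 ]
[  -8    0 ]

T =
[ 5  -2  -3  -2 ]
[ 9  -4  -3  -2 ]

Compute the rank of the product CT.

First compute CT:
[[-23,   8,  21,  14],
 [-125,  56,  39,  26],
 [162, -72, -54, -36],
 [-40,  16,  24,  16]]
Now row reduce the product.
R2 ← R2 − (125/23)·R1: [0, 288/23, -1728/23, -1152/23]
R3 ← R3 + (162/23)·R1: [0, -360/23, 2160/23, 1440/23]
R4 ← R4 − (40/23)·R1: [0, 48/23, -288/23, -192/23]
R3 ← R3 + (5/4)·R2: [0, 0, 0, 0]
R4 ← R4 − (1/6)·R2: [0, 0, 0, 0]
2 nonzero rows, so rank(CT) = 2.

2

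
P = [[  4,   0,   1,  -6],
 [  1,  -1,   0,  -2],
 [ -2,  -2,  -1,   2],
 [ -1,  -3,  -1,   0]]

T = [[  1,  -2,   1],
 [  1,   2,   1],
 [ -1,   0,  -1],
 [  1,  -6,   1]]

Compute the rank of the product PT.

2

First compute PT:
[[ -3,  28,  -3],
 [ -2,   8,  -2],
 [ -1, -12,  -1],
 [ -3,  -4,  -3]]
Now row reduce the product.
R2 ← R2 − (2/3)·R1: [0, -32/3, 0]
R3 ← R3 − (1/3)·R1: [0, -64/3, 0]
R4 ← R4 − R1: [0, -32, 0]
R3 ← R3 − (2)·R2: [0, 0, 0]
R4 ← R4 − (3)·R2: [0, 0, 0]
2 nonzero rows, so rank(PT) = 2.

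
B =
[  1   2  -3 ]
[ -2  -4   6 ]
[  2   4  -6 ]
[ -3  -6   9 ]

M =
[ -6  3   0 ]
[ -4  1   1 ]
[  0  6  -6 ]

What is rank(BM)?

First compute BM:
[[-14, -13,  20],
 [ 28,  26, -40],
 [-28, -26,  40],
 [ 42,  39, -60]]
Now row reduce the product.
R2 ← R2 + (2)·R1: [0, 0, 0]
R3 ← R3 − (2)·R1: [0, 0, 0]
R4 ← R4 + (3)·R1: [0, 0, 0]
1 nonzero row, so rank(BM) = 1.

1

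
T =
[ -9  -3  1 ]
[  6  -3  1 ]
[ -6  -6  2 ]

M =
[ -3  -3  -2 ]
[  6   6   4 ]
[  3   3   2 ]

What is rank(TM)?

First compute TM:
[[ 12,  12,   8],
 [-33, -33, -22],
 [-12, -12,  -8]]
Now row reduce the product.
R2 ← R2 + (11/4)·R1: [0, 0, 0]
R3 ← R3 + R1: [0, 0, 0]
1 nonzero row, so rank(TM) = 1.

1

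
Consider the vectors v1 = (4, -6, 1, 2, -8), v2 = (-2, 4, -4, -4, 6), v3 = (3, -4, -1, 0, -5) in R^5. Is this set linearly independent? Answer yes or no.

Form the matrix with these vectors as rows and row reduce.
R2 ← R2 + (1/2)·R1: [0, 1, -7/2, -3, 2]
R3 ← R3 − (3/4)·R1: [0, 1/2, -7/4, -3/2, 1]
R3 ← R3 − (1/2)·R2: [0, 0, 0, 0, 0]
2 nonzero rows, so the 3 vectors span a space of dimension 2.
Since 2 < 3, the vectors are linearly dependent.

no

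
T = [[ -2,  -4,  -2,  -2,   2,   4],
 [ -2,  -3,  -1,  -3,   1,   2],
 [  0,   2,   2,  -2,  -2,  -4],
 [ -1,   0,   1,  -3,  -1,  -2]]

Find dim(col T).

Row reduce to echelon form.
R2 ← R2 − R1: [0, 1, 1, -1, -1, -2]
R4 ← R4 − (1/2)·R1: [0, 2, 2, -2, -2, -4]
R3 ← R3 − (2)·R2: [0, 0, 0, 0, 0, 0]
R4 ← R4 − (2)·R2: [0, 0, 0, 0, 0, 0]
Echelon form has 2 nonzero rows, so rank(T) = 2.
The column space has dimension equal to the rank: 2.

2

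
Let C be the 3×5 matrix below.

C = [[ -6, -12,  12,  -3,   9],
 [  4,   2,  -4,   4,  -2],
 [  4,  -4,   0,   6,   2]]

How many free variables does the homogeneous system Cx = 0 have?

Row reduce to echelon form.
R2 ← R2 + (2/3)·R1: [0, -6, 4, 2, 4]
R3 ← R3 + (2/3)·R1: [0, -12, 8, 4, 8]
R3 ← R3 − (2)·R2: [0, 0, 0, 0, 0]
2 nonzero rows, so rank(C) = 2.
C has 5 columns; by rank–nullity, nullity = 5 − 2 = 3.

3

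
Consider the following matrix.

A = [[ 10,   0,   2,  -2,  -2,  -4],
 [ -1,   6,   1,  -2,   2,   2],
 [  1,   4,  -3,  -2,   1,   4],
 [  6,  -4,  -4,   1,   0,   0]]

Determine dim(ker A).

Row reduce to echelon form.
R2 ← R2 + (1/10)·R1: [0, 6, 6/5, -11/5, 9/5, 8/5]
R3 ← R3 − (1/10)·R1: [0, 4, -16/5, -9/5, 6/5, 22/5]
R4 ← R4 − (3/5)·R1: [0, -4, -26/5, 11/5, 6/5, 12/5]
R3 ← R3 − (2/3)·R2: [0, 0, -4, -1/3, 0, 10/3]
R4 ← R4 + (2/3)·R2: [0, 0, -22/5, 11/15, 12/5, 52/15]
R4 ← R4 − (11/10)·R3: [0, 0, 0, 11/10, 12/5, -1/5]
4 nonzero rows, so rank(A) = 4.
A has 6 columns; by rank–nullity, nullity = 6 − 4 = 2.

2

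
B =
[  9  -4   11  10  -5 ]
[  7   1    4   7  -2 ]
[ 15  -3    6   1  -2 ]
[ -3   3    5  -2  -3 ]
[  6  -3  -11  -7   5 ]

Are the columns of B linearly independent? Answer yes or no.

yes

Row reduce B to echelon form.
R2 ← R2 − (7/9)·R1: [0, 37/9, -41/9, -7/9, 17/9]
R3 ← R3 − (5/3)·R1: [0, 11/3, -37/3, -47/3, 19/3]
R4 ← R4 + (1/3)·R1: [0, 5/3, 26/3, 4/3, -14/3]
R5 ← R5 − (2/3)·R1: [0, -1/3, -55/3, -41/3, 25/3]
R3 ← R3 − (33/37)·R2: [0, 0, -306/37, -554/37, 172/37]
R4 ← R4 − (15/37)·R2: [0, 0, 389/37, 61/37, -201/37]
R5 ← R5 + (3/37)·R2: [0, 0, -692/37, -508/37, 314/37]
R4 ← R4 + (389/306)·R3: [0, 0, 0, -2660/153, 73/153]
R5 ← R5 − (346/153)·R3: [0, 0, 0, 3080/153, -310/153]
R5 ← R5 + (22/19)·R4: [0, 0, 0, 0, -28/19]
5 pivots among 5 columns.
Every column is a pivot column, so the columns are linearly independent.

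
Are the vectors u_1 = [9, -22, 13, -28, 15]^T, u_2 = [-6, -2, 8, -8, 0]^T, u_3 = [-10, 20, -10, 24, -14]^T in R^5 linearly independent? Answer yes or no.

Form the matrix with these vectors as rows and row reduce.
R2 ← R2 + (2/3)·R1: [0, -50/3, 50/3, -80/3, 10]
R3 ← R3 + (10/9)·R1: [0, -40/9, 40/9, -64/9, 8/3]
R3 ← R3 − (4/15)·R2: [0, 0, 0, 0, 0]
2 nonzero rows, so the 3 vectors span a space of dimension 2.
Since 2 < 3, the vectors are linearly dependent.

no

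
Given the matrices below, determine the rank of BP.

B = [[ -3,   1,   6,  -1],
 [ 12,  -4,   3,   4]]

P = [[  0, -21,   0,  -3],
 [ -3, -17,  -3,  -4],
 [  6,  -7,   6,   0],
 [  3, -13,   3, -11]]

2

First compute BP:
[[ 30,  17,  30,  16],
 [ 42, -257,  42, -64]]
Now row reduce the product.
R2 ← R2 − (7/5)·R1: [0, -1404/5, 0, -432/5]
2 nonzero rows, so rank(BP) = 2.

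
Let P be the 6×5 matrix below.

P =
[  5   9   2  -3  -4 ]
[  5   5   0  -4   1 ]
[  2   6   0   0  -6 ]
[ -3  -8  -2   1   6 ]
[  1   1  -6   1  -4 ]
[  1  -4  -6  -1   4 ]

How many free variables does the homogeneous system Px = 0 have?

2

Row reduce to echelon form.
R2 ← R2 − R1: [0, -4, -2, -1, 5]
R3 ← R3 − (2/5)·R1: [0, 12/5, -4/5, 6/5, -22/5]
R4 ← R4 + (3/5)·R1: [0, -13/5, -4/5, -4/5, 18/5]
R5 ← R5 − (1/5)·R1: [0, -4/5, -32/5, 8/5, -16/5]
R6 ← R6 − (1/5)·R1: [0, -29/5, -32/5, -2/5, 24/5]
R3 ← R3 + (3/5)·R2: [0, 0, -2, 3/5, -7/5]
R4 ← R4 − (13/20)·R2: [0, 0, 1/2, -3/20, 7/20]
R5 ← R5 − (1/5)·R2: [0, 0, -6, 9/5, -21/5]
R6 ← R6 − (29/20)·R2: [0, 0, -7/2, 21/20, -49/20]
R4 ← R4 + (1/4)·R3: [0, 0, 0, 0, 0]
R5 ← R5 − (3)·R3: [0, 0, 0, 0, 0]
R6 ← R6 − (7/4)·R3: [0, 0, 0, 0, 0]
3 nonzero rows, so rank(P) = 3.
P has 5 columns; by rank–nullity, nullity = 5 − 3 = 2.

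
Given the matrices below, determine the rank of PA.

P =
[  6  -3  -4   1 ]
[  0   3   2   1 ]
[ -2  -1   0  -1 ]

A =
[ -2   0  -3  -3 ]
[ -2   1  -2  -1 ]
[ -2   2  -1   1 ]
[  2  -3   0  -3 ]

First compute PA:
[[  4, -14,  -8, -22],
 [ -8,   4,  -8,  -4],
 [  4,   2,   8,  10]]
Now row reduce the product.
R2 ← R2 + (2)·R1: [0, -24, -24, -48]
R3 ← R3 − R1: [0, 16, 16, 32]
R3 ← R3 + (2/3)·R2: [0, 0, 0, 0]
2 nonzero rows, so rank(PA) = 2.

2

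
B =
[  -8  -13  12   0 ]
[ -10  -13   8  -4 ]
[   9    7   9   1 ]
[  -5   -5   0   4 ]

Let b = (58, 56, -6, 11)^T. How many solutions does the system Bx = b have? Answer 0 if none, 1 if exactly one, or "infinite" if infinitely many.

1

Row reduce the augmented matrix [B | b].
R2 ← R2 − (5/4)·R1: [0, 13/4, -7, -4, -33/2]
R3 ← R3 + (9/8)·R1: [0, -61/8, 45/2, 1, 237/4]
R4 ← R4 − (5/8)·R1: [0, 25/8, -15/2, 4, -101/4]
R3 ← R3 + (61/26)·R2: [0, 0, 79/13, -109/13, 267/13]
R4 ← R4 − (25/26)·R2: [0, 0, -10/13, 102/13, -122/13]
R4 ← R4 + (10/79)·R3: [0, 0, 0, 536/79, -536/79]
The echelon form has 4 nonzero rows, and every pivot lies in the first 4 columns, so rank(B) = rank([B|b]) = 4.
The system is consistent.
rank = 4 = number of unknowns, so the solution is unique.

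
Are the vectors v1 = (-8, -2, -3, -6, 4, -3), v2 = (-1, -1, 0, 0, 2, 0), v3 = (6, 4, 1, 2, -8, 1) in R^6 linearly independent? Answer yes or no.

Form the matrix with these vectors as rows and row reduce.
R2 ← R2 − (1/8)·R1: [0, -3/4, 3/8, 3/4, 3/2, 3/8]
R3 ← R3 + (3/4)·R1: [0, 5/2, -5/4, -5/2, -5, -5/4]
R3 ← R3 + (10/3)·R2: [0, 0, 0, 0, 0, 0]
2 nonzero rows, so the 3 vectors span a space of dimension 2.
Since 2 < 3, the vectors are linearly dependent.

no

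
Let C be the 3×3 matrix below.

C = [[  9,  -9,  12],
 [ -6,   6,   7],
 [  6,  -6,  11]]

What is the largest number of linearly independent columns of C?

Row reduce to echelon form.
R2 ← R2 + (2/3)·R1: [0, 0, 15]
R3 ← R3 − (2/3)·R1: [0, 0, 3]
R3 ← R3 − (1/5)·R2: [0, 0, 0]
Echelon form has 2 nonzero rows, so rank(C) = 2.
The rank gives the maximum number of linearly independent columns: 2.

2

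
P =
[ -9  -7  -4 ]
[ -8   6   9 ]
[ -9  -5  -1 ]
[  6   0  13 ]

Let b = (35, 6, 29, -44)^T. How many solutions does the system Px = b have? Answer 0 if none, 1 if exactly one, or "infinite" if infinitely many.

Row reduce the augmented matrix [P | b].
R2 ← R2 − (8/9)·R1: [0, 110/9, 113/9, -226/9]
R3 ← R3 − R1: [0, 2, 3, -6]
R4 ← R4 + (2/3)·R1: [0, -14/3, 31/3, -62/3]
R3 ← R3 − (9/55)·R2: [0, 0, 52/55, -104/55]
R4 ← R4 + (21/55)·R2: [0, 0, 832/55, -1664/55]
R4 ← R4 − (16)·R3: [0, 0, 0, 0]
The echelon form has 3 nonzero rows, and every pivot lies in the first 3 columns, so rank(P) = rank([P|b]) = 3.
The system is consistent.
rank = 3 = number of unknowns, so the solution is unique.

1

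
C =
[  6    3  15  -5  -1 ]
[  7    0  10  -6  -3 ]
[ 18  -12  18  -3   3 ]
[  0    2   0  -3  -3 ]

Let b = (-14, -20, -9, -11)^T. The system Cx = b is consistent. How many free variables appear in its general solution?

2

Row reduce the augmented matrix [C | b].
R2 ← R2 − (7/6)·R1: [0, -7/2, -15/2, -1/6, -11/6, -11/3]
R3 ← R3 − (3)·R1: [0, -21, -27, 12, 6, 33]
R3 ← R3 − (6)·R2: [0, 0, 18, 13, 17, 55]
R4 ← R4 + (4/7)·R2: [0, 0, -30/7, -65/21, -85/21, -275/21]
R4 ← R4 + (5/21)·R3: [0, 0, 0, 0, 0, 0]
The echelon form has 3 nonzero rows, and every pivot lies in the first 5 columns, so rank(C) = rank([C|b]) = 3.
The system is consistent.
Free variables = (unknowns) − (rank) = 5 − 3 = 2.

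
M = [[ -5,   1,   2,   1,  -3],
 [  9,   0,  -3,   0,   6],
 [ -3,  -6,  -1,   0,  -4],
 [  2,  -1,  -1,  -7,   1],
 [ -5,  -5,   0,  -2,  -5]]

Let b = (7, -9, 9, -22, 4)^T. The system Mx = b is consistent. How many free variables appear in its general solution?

Row reduce the augmented matrix [M | b].
R2 ← R2 + (9/5)·R1: [0, 9/5, 3/5, 9/5, 3/5, 18/5]
R3 ← R3 − (3/5)·R1: [0, -33/5, -11/5, -3/5, -11/5, 24/5]
R4 ← R4 + (2/5)·R1: [0, -3/5, -1/5, -33/5, -1/5, -96/5]
R5 ← R5 − R1: [0, -6, -2, -3, -2, -3]
R3 ← R3 + (11/3)·R2: [0, 0, 0, 6, 0, 18]
R4 ← R4 + (1/3)·R2: [0, 0, 0, -6, 0, -18]
R5 ← R5 + (10/3)·R2: [0, 0, 0, 3, 0, 9]
R4 ← R4 + R3: [0, 0, 0, 0, 0, 0]
R5 ← R5 − (1/2)·R3: [0, 0, 0, 0, 0, 0]
The echelon form has 3 nonzero rows, and every pivot lies in the first 5 columns, so rank(M) = rank([M|b]) = 3.
The system is consistent.
Free variables = (unknowns) − (rank) = 5 − 3 = 2.

2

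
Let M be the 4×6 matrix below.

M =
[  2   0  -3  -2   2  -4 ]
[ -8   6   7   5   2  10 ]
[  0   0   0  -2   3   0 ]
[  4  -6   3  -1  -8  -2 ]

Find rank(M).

4

Row reduce to echelon form.
R2 ← R2 + (4)·R1: [0, 6, -5, -3, 10, -6]
R4 ← R4 − (2)·R1: [0, -6, 9, 3, -12, 6]
R4 ← R4 + R2: [0, 0, 4, 0, -2, 0]
Swap R3 ↔ R4
Echelon form has 4 nonzero rows, so rank(M) = 4.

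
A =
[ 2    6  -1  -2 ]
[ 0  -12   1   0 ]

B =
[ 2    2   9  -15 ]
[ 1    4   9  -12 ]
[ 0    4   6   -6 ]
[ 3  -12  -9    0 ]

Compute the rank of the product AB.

First compute AB:
[[  4,  48,  84, -96],
 [-12, -44, -102, 138]]
Now row reduce the product.
R2 ← R2 + (3)·R1: [0, 100, 150, -150]
2 nonzero rows, so rank(AB) = 2.

2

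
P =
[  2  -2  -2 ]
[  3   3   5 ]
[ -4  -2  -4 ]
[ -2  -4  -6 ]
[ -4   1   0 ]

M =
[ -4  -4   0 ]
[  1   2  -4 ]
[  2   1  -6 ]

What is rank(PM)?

2

First compute PM:
[[-14, -14,  20],
 [  1,  -1, -42],
 [  6,   8,  32],
 [ -8,  -6,  52],
 [ 17,  18,  -4]]
Now row reduce the product.
R2 ← R2 + (1/14)·R1: [0, -2, -284/7]
R3 ← R3 + (3/7)·R1: [0, 2, 284/7]
R4 ← R4 − (4/7)·R1: [0, 2, 284/7]
R5 ← R5 + (17/14)·R1: [0, 1, 142/7]
R3 ← R3 + R2: [0, 0, 0]
R4 ← R4 + R2: [0, 0, 0]
R5 ← R5 + (1/2)·R2: [0, 0, 0]
2 nonzero rows, so rank(PM) = 2.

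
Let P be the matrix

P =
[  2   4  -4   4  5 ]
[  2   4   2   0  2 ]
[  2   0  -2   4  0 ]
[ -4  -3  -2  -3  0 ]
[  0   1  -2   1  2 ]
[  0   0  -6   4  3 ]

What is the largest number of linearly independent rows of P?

3

Row reduce to echelon form.
R2 ← R2 − R1: [0, 0, 6, -4, -3]
R3 ← R3 − R1: [0, -4, 2, 0, -5]
R4 ← R4 + (2)·R1: [0, 5, -10, 5, 10]
Swap R2 ↔ R3
R4 ← R4 + (5/4)·R2: [0, 0, -15/2, 5, 15/4]
R5 ← R5 + (1/4)·R2: [0, 0, -3/2, 1, 3/4]
R4 ← R4 + (5/4)·R3: [0, 0, 0, 0, 0]
R5 ← R5 + (1/4)·R3: [0, 0, 0, 0, 0]
R6 ← R6 + R3: [0, 0, 0, 0, 0]
Echelon form has 3 nonzero rows, so rank(P) = 3.
The rank gives the maximum number of linearly independent rows: 3.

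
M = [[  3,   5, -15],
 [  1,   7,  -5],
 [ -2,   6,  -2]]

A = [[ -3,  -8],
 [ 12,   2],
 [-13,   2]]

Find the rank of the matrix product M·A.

First compute MA:
[[246, -44],
 [146,  -4],
 [104,  24]]
Now row reduce the product.
R2 ← R2 − (73/123)·R1: [0, 2720/123]
R3 ← R3 − (52/123)·R1: [0, 5240/123]
R3 ← R3 − (131/68)·R2: [0, 0]
2 nonzero rows, so rank(MA) = 2.

2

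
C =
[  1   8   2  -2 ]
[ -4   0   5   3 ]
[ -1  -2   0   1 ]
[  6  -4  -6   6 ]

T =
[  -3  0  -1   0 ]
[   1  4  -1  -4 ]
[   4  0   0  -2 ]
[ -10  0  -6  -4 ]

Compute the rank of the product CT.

First compute CT:
[[ 33,  32,   3, -28],
 [  2,   0, -14, -22],
 [ -9,  -8,  -3,   4],
 [-106, -16, -38,   4]]
Now row reduce the product.
R2 ← R2 − (2/33)·R1: [0, -64/33, -156/11, -670/33]
R3 ← R3 + (3/11)·R1: [0, 8/11, -24/11, -40/11]
R4 ← R4 + (106/33)·R1: [0, 2864/33, -312/11, -2836/33]
R3 ← R3 + (3/8)·R2: [0, 0, -15/2, -45/4]
R4 ← R4 + (179/4)·R2: [0, 0, -663, -1989/2]
R4 ← R4 − (442/5)·R3: [0, 0, 0, 0]
3 nonzero rows, so rank(CT) = 3.

3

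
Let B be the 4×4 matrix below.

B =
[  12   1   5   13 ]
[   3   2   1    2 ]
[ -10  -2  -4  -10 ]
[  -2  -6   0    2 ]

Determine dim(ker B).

2

Row reduce to echelon form.
R2 ← R2 − (1/4)·R1: [0, 7/4, -1/4, -5/4]
R3 ← R3 + (5/6)·R1: [0, -7/6, 1/6, 5/6]
R4 ← R4 + (1/6)·R1: [0, -35/6, 5/6, 25/6]
R3 ← R3 + (2/3)·R2: [0, 0, 0, 0]
R4 ← R4 + (10/3)·R2: [0, 0, 0, 0]
2 nonzero rows, so rank(B) = 2.
B has 4 columns; by rank–nullity, nullity = 4 − 2 = 2.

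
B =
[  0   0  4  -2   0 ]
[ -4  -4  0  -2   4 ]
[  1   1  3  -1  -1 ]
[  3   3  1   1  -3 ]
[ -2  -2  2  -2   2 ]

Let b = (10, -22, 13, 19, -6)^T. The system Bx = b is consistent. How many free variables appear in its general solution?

3

Row reduce the augmented matrix [B | b].
Swap R1 ↔ R2
R3 ← R3 + (1/4)·R1: [0, 0, 3, -3/2, 0, 15/2]
R4 ← R4 + (3/4)·R1: [0, 0, 1, -1/2, 0, 5/2]
R5 ← R5 − (1/2)·R1: [0, 0, 2, -1, 0, 5]
R3 ← R3 − (3/4)·R2: [0, 0, 0, 0, 0, 0]
R4 ← R4 − (1/4)·R2: [0, 0, 0, 0, 0, 0]
R5 ← R5 − (1/2)·R2: [0, 0, 0, 0, 0, 0]
The echelon form has 2 nonzero rows, and every pivot lies in the first 5 columns, so rank(B) = rank([B|b]) = 2.
The system is consistent.
Free variables = (unknowns) − (rank) = 5 − 2 = 3.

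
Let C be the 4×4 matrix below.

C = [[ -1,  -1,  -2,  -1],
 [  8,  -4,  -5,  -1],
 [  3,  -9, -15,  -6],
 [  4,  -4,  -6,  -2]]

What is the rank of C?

Row reduce to echelon form.
R2 ← R2 + (8)·R1: [0, -12, -21, -9]
R3 ← R3 + (3)·R1: [0, -12, -21, -9]
R4 ← R4 + (4)·R1: [0, -8, -14, -6]
R3 ← R3 − R2: [0, 0, 0, 0]
R4 ← R4 − (2/3)·R2: [0, 0, 0, 0]
Echelon form has 2 nonzero rows, so rank(C) = 2.

2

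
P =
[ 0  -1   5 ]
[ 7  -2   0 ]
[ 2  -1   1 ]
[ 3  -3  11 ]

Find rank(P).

3

Row reduce to echelon form.
Swap R1 ↔ R2
R3 ← R3 − (2/7)·R1: [0, -3/7, 1]
R4 ← R4 − (3/7)·R1: [0, -15/7, 11]
R3 ← R3 − (3/7)·R2: [0, 0, -8/7]
R4 ← R4 − (15/7)·R2: [0, 0, 2/7]
R4 ← R4 + (1/4)·R3: [0, 0, 0]
Echelon form has 3 nonzero rows, so rank(P) = 3.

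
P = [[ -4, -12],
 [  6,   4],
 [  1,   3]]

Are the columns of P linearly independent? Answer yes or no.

yes

Row reduce P to echelon form.
R2 ← R2 + (3/2)·R1: [0, -14]
R3 ← R3 + (1/4)·R1: [0, 0]
2 pivots among 2 columns.
Every column is a pivot column, so the columns are linearly independent.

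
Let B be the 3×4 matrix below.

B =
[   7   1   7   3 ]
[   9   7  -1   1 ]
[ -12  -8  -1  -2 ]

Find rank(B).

2

Row reduce to echelon form.
R2 ← R2 − (9/7)·R1: [0, 40/7, -10, -20/7]
R3 ← R3 + (12/7)·R1: [0, -44/7, 11, 22/7]
R3 ← R3 + (11/10)·R2: [0, 0, 0, 0]
Echelon form has 2 nonzero rows, so rank(B) = 2.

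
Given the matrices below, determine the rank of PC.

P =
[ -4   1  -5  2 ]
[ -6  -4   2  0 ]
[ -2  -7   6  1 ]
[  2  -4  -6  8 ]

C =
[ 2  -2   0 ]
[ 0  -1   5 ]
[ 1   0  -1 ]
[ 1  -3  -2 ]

3

First compute PC:
[[-11,   1,   6],
 [-10,  16, -22],
 [  3,   8, -43],
 [  6, -24, -30]]
Now row reduce the product.
R2 ← R2 − (10/11)·R1: [0, 166/11, -302/11]
R3 ← R3 + (3/11)·R1: [0, 91/11, -455/11]
R4 ← R4 + (6/11)·R1: [0, -258/11, -294/11]
R3 ← R3 − (91/166)·R2: [0, 0, -2184/83]
R4 ← R4 + (129/83)·R2: [0, 0, -5760/83]
R4 ← R4 − (240/91)·R3: [0, 0, 0]
3 nonzero rows, so rank(PC) = 3.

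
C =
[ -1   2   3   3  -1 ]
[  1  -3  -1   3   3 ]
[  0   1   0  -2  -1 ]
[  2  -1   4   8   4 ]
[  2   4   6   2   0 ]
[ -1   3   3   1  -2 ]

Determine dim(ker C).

2

Row reduce to echelon form.
R2 ← R2 + R1: [0, -1, 2, 6, 2]
R4 ← R4 + (2)·R1: [0, 3, 10, 14, 2]
R5 ← R5 + (2)·R1: [0, 8, 12, 8, -2]
R6 ← R6 − R1: [0, 1, 0, -2, -1]
R3 ← R3 + R2: [0, 0, 2, 4, 1]
R4 ← R4 + (3)·R2: [0, 0, 16, 32, 8]
R5 ← R5 + (8)·R2: [0, 0, 28, 56, 14]
R6 ← R6 + R2: [0, 0, 2, 4, 1]
R4 ← R4 − (8)·R3: [0, 0, 0, 0, 0]
R5 ← R5 − (14)·R3: [0, 0, 0, 0, 0]
R6 ← R6 − R3: [0, 0, 0, 0, 0]
3 nonzero rows, so rank(C) = 3.
C has 5 columns; by rank–nullity, nullity = 5 − 3 = 2.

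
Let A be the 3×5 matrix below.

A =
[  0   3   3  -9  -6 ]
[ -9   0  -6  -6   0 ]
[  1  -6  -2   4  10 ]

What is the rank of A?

Row reduce to echelon form.
Swap R1 ↔ R2
R3 ← R3 + (1/9)·R1: [0, -6, -8/3, 10/3, 10]
R3 ← R3 + (2)·R2: [0, 0, 10/3, -44/3, -2]
Echelon form has 3 nonzero rows, so rank(A) = 3.

3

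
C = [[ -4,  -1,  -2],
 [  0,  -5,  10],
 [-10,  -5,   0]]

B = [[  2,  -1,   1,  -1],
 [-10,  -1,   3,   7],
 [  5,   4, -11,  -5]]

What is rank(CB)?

2

First compute CB:
[[ -8,  -3,  15,   7],
 [100,  45, -125, -85],
 [ 30,  15, -25, -25]]
Now row reduce the product.
R2 ← R2 + (25/2)·R1: [0, 15/2, 125/2, 5/2]
R3 ← R3 + (15/4)·R1: [0, 15/4, 125/4, 5/4]
R3 ← R3 − (1/2)·R2: [0, 0, 0, 0]
2 nonzero rows, so rank(CB) = 2.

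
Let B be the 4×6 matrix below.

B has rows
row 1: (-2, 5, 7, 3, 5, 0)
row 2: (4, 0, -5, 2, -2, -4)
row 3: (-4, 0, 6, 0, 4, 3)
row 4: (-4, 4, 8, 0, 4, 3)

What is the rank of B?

Row reduce to echelon form.
R2 ← R2 + (2)·R1: [0, 10, 9, 8, 8, -4]
R3 ← R3 − (2)·R1: [0, -10, -8, -6, -6, 3]
R4 ← R4 − (2)·R1: [0, -6, -6, -6, -6, 3]
R3 ← R3 + R2: [0, 0, 1, 2, 2, -1]
R4 ← R4 + (3/5)·R2: [0, 0, -3/5, -6/5, -6/5, 3/5]
R4 ← R4 + (3/5)·R3: [0, 0, 0, 0, 0, 0]
Echelon form has 3 nonzero rows, so rank(B) = 3.

3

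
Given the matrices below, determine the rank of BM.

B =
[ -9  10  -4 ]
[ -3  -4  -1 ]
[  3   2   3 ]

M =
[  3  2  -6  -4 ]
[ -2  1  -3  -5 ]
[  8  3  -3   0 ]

First compute BM:
[[-79, -20,  36, -14],
 [ -9, -13,  33,  32],
 [ 29,  17, -33, -22]]
Now row reduce the product.
R2 ← R2 − (9/79)·R1: [0, -847/79, 2283/79, 2654/79]
R3 ← R3 + (29/79)·R1: [0, 763/79, -1563/79, -2144/79]
R3 ← R3 + (109/121)·R2: [0, 0, 756/121, 378/121]
3 nonzero rows, so rank(BM) = 3.

3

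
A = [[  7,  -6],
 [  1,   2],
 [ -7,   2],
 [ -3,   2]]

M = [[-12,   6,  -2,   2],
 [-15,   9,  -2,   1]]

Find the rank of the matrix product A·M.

First compute AM:
[[  6, -12,  -2,   8],
 [-42,  24,  -6,   4],
 [ 54, -24,  10, -12],
 [  6,   0,   2,  -4]]
Now row reduce the product.
R2 ← R2 + (7)·R1: [0, -60, -20, 60]
R3 ← R3 − (9)·R1: [0, 84, 28, -84]
R4 ← R4 − R1: [0, 12, 4, -12]
R3 ← R3 + (7/5)·R2: [0, 0, 0, 0]
R4 ← R4 + (1/5)·R2: [0, 0, 0, 0]
2 nonzero rows, so rank(AM) = 2.

2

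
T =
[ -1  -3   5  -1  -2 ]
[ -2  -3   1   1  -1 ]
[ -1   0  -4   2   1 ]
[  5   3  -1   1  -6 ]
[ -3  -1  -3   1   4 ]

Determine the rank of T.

3

Row reduce to echelon form.
R2 ← R2 − (2)·R1: [0, 3, -9, 3, 3]
R3 ← R3 − R1: [0, 3, -9, 3, 3]
R4 ← R4 + (5)·R1: [0, -12, 24, -4, -16]
R5 ← R5 − (3)·R1: [0, 8, -18, 4, 10]
R3 ← R3 − R2: [0, 0, 0, 0, 0]
R4 ← R4 + (4)·R2: [0, 0, -12, 8, -4]
R5 ← R5 − (8/3)·R2: [0, 0, 6, -4, 2]
Swap R3 ↔ R4
R5 ← R5 + (1/2)·R3: [0, 0, 0, 0, 0]
Echelon form has 3 nonzero rows, so rank(T) = 3.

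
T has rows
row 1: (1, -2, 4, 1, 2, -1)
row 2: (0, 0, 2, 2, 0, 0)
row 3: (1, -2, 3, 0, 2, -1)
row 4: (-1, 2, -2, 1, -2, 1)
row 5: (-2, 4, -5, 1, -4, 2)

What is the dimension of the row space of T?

Row reduce to echelon form.
R3 ← R3 − R1: [0, 0, -1, -1, 0, 0]
R4 ← R4 + R1: [0, 0, 2, 2, 0, 0]
R5 ← R5 + (2)·R1: [0, 0, 3, 3, 0, 0]
R3 ← R3 + (1/2)·R2: [0, 0, 0, 0, 0, 0]
R4 ← R4 − R2: [0, 0, 0, 0, 0, 0]
R5 ← R5 − (3/2)·R2: [0, 0, 0, 0, 0, 0]
Echelon form has 2 nonzero rows, so rank(T) = 2.
The row space has dimension equal to the rank: 2.

2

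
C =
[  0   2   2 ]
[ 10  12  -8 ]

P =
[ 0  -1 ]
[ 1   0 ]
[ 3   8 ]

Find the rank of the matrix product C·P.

First compute CP:
[[  8,  16],
 [-12, -74]]
Now row reduce the product.
R2 ← R2 + (3/2)·R1: [0, -50]
2 nonzero rows, so rank(CP) = 2.

2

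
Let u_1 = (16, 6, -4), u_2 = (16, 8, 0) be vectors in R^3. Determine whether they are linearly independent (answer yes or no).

Form the matrix with these vectors as rows and row reduce.
R2 ← R2 − R1: [0, 2, 4]
2 nonzero rows, so the 2 vectors span a space of dimension 2.
Since 2 = 2, the vectors are linearly independent.

yes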